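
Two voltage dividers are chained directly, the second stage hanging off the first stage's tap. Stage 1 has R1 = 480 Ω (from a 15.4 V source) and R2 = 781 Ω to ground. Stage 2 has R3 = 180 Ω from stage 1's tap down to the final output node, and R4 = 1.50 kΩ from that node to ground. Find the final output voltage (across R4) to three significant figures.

V_out ≈ 7.24 V

Stage 2 presents R3+R4 = 1680 Ω as a load on stage 1's tap.
Stage 1's lower leg becomes R2‖(R3+R4) = 533.1 Ω, so V_mid = 15.4 × 533.1/1013 = 8.104 V.
Stage 2 is itself unloaded: V_out = V_mid × R4/(R3+R4) = 8.104 × 1500/1680 = 7.24 V.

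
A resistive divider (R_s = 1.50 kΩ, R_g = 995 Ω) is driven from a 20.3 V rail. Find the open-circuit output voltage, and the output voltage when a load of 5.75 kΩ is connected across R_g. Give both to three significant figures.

Unloaded: 8.10 V; loaded: 7.33 V

Open-circuit: V = 20.3 × 995/(1500 + 995) = 8.10 V.
With the load, R_g becomes R_g‖R_L = 848.2 Ω, so V = 20.3 × 848.2/2348 = 7.33 V.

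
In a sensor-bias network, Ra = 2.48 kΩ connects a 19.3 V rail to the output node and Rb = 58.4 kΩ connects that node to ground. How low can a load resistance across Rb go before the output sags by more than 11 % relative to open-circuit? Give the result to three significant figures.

Output resistance R_th = Ra‖Rb = (2.48 × 58.4)/60.88 = 2.379 kΩ.
The fractional drop is R_th/(R_th + R_L); requiring this ≤ 0.110 gives R_L ≥ R_th(1/0.110 − 1) = 2.379 × 8.091 = 19.2 kΩ.

R_L(min) ≈ 19.2 kΩ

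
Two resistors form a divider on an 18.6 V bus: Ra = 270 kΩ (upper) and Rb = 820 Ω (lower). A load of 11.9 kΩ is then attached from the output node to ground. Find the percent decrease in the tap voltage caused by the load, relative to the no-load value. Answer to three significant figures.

6.43 %

The divider's output (Thévenin) resistance is Ra‖Rb = 817.5 Ω.
Fractional drop under load = R_th/(R_th + R_L) = 817.5 / (817.5 + 11900) = 0.06428.
So the output falls by 6.43 %.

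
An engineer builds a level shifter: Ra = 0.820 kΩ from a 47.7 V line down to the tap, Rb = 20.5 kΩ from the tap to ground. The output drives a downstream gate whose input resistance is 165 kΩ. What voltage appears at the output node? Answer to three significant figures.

V_out ≈ 45.6 V

The load sits in parallel with Rb: Rb‖R_L = (20500 × 165000) / (20500 + 165000) = 18230 Ω.
V_out = 47.7 × 18230 / (820 + 18230) = 47.7 × 18230/19050 = 45.6 V.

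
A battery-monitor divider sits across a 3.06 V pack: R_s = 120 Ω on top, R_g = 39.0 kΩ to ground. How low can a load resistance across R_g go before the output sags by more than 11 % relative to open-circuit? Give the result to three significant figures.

Output resistance R_th = R_s‖R_g = (120 × 39000)/39120 = 119.6 Ω.
The fractional drop is R_th/(R_th + R_L); requiring this ≤ 0.110 gives R_L ≥ R_th(1/0.110 − 1) = 119.6 × 8.091 = 968 Ω.

R_L(min) ≈ 968 Ω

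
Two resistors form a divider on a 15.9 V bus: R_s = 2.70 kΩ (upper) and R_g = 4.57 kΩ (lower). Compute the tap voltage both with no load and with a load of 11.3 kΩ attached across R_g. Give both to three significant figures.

Open-circuit: V = 15.9 × 4.57/(2.70 + 4.57) = 9.99 V.
With the load, R_g becomes R_g‖R_L = 3.254 kΩ, so V = 15.9 × 3.254/5.954 = 8.69 V.

Unloaded: 9.99 V; loaded: 8.69 V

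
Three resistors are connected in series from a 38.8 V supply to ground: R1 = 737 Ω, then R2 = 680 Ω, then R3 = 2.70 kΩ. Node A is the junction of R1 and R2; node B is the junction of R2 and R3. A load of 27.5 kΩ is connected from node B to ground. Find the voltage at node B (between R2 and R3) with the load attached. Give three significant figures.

At node B, R3 is in parallel with the load: R3‖R_L = 2459 Ω.
Below node A the resistance is R2 + (R3‖R_L) = 3139 Ω, so V_A = 38.8 × 3139/3876 = 31.42 V.
Then V_B = V_A × (R3‖R_L)/(R2 + R3‖R_L) = 31.42 × 2459/3139 = 24.6 V.

V ≈ 24.6 V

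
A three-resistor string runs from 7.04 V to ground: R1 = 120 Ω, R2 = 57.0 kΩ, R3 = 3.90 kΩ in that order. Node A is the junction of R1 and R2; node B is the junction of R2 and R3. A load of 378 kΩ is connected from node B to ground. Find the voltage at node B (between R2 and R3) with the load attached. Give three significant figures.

V ≈ 0.446 V

At node B, R3 is in parallel with the load: R3‖R_L = 3860 Ω.
Below node A the resistance is R2 + (R3‖R_L) = 60860 Ω, so V_A = 7.04 × 60860/60980 = 7.026 V.
Then V_B = V_A × (R3‖R_L)/(R2 + R3‖R_L) = 7.026 × 3860/60860 = 0.446 V.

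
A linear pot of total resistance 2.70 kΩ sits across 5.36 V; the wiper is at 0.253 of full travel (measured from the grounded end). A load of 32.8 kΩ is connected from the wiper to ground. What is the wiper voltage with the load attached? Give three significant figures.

V ≈ 1.34 V

The wiper splits the pot into (1−α)R = 2017 Ω above and αR = 683.1 Ω below.
Lower section ‖ load = 669.2 Ω.
V_wiper = 5.36 × 669.2/(2017 + 669.2) = 1.34 V.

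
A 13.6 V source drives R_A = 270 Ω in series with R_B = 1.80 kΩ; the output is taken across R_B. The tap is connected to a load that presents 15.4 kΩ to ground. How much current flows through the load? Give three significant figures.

R_B‖R_L = 1612 Ω; V_out = 13.6 × 1612/1882 = 11.65 V.
I_L = V_out / R_L = 11.65 / 15.4 kΩ = 0.756 mA.

I_L ≈ 0.756 mA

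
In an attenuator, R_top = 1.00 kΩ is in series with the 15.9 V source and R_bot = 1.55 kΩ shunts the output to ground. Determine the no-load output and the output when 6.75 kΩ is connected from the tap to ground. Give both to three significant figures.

Open-circuit: V = 15.9 × 1.55/(1.00 + 1.55) = 9.66 V.
With the load, R_bot becomes R_bot‖R_L = 1.261 kΩ, so V = 15.9 × 1.261/2.261 = 8.87 V.

Unloaded: 9.66 V; loaded: 8.87 V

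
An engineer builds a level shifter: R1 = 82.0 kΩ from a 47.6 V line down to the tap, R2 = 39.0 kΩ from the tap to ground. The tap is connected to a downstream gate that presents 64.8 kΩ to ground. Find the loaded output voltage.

The load sits in parallel with R2: R2‖R_L = (39.0 × 64.8) / (39.0 + 64.8) = 24.35 kΩ.
V_out = 47.6 × 24.35 / (82.0 + 24.35) = 47.6 × 24.35/106.3 = 10.9 V.

V_out ≈ 10.9 V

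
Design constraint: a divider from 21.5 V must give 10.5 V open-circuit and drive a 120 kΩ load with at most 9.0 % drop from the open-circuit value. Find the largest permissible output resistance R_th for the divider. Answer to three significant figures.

Loading drop = R_th/(R_th + R_L) ≤ 0.0900, so R_th ≤ R_L · ε/(1−ε) = 120 kΩ × 0.0900/0.9100 = 11.9 kΩ.
(Any R1, R2 with R2/(R1+R2) = 0.488 and R1‖R2 ≤ 11.9 kΩ will meet the spec.)

R_th ≤ 11.9 kΩ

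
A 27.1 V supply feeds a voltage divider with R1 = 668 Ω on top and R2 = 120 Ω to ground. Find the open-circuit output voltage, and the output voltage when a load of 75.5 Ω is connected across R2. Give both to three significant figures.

Open-circuit: V = 27.1 × 120/(668 + 120) = 4.13 V.
With the load, R2 becomes R2‖R_L = 46.34 Ω, so V = 27.1 × 46.34/714.3 = 1.76 V.

Unloaded: 4.13 V; loaded: 1.76 V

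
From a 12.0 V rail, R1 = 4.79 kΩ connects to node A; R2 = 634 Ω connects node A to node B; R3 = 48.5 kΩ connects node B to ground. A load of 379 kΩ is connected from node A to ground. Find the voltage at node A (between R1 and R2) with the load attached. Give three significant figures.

V ≈ 10.8 V

Below node A the series string R2+R3 = 49130 Ω sits in parallel with the 379000 Ω load: 43500 Ω.
V_A = 12.0 × 43500/(4790 + 43500) = 10.8 V.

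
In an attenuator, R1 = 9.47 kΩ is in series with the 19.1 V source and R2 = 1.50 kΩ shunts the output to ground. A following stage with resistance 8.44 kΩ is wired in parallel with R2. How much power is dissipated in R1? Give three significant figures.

Total resistance from the source is R1 + (R2‖R_L) = 10.74 kΩ, so I = 19.1/10.74 kΩ = 1.778 mA.
P = I²·R1 = (1.778 mA)² × 9.47 kΩ = 29.9 mW.

P ≈ 29.9 mW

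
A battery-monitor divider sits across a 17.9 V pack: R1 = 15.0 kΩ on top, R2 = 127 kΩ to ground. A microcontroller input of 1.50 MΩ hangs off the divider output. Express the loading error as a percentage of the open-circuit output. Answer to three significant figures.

0.886 %

The divider's output (Thévenin) resistance is R1‖R2 = 13.42 kΩ.
Fractional drop under load = R_th/(R_th + R_L) = 13.42 / (13.42 + 1500) = 0.008864.
So the output falls by 0.886 %.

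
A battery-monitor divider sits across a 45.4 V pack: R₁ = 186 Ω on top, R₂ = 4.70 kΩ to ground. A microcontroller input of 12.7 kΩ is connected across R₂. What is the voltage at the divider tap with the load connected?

The load sits in parallel with R₂: R₂‖R_L = (4700 × 12700) / (4700 + 12700) = 3430 Ω.
V_out = 45.4 × 3430 / (186 + 3430) = 45.4 × 3430/3616 = 43.1 V.

V_out ≈ 43.1 V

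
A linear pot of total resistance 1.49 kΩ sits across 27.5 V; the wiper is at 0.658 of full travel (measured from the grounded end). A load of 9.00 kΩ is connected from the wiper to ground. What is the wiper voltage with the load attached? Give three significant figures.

V ≈ 17.4 V

The wiper splits the pot into (1−α)R = 509.6 Ω above and αR = 980.4 Ω below.
Lower section ‖ load = 884.1 Ω.
V_wiper = 27.5 × 884.1/(509.6 + 884.1) = 17.4 V.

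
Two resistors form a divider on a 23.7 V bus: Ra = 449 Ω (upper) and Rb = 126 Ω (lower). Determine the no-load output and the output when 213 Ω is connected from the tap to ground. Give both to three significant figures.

Unloaded: 5.19 V; loaded: 3.55 V

Open-circuit: V = 23.7 × 126/(449 + 126) = 5.19 V.
With the load, Rb becomes Rb‖R_L = 79.17 Ω, so V = 23.7 × 79.17/528.2 = 3.55 V.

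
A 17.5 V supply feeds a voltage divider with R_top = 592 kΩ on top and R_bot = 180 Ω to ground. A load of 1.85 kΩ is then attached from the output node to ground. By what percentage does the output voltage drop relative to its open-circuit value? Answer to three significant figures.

The divider's output (Thévenin) resistance is R_top‖R_bot = 179.9 Ω.
Fractional drop under load = R_th/(R_th + R_L) = 179.9 / (179.9 + 1850) = 0.08865.
So the output falls by 8.86 %.

8.86 %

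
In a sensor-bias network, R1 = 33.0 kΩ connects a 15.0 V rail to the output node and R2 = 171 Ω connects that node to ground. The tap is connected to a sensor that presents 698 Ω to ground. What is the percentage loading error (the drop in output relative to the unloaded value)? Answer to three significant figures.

Unloaded V = 15.0 × 171/33170 = 0.07733 V.
Loaded: R2‖R_L = 137.4 Ω, giving V = 15.0 × 137.4/33140 = 0.06217 V.
Drop = (0.07733 − 0.06217) / 0.07733 = 19.6 %.

19.6 %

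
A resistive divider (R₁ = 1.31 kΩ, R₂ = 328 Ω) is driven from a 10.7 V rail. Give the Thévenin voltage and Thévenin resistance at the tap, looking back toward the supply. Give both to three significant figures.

V_th = 2.14 V, R_th = 262 Ω

V_th is the open-circuit tap voltage: 10.7 × 328/(1310 + 328) = 2.14 V.
With the supply zeroed, R₁ and R₂ appear in parallel from the tap: R_th = R₁‖R₂ = (1310 × 328)/1638 = 262 Ω.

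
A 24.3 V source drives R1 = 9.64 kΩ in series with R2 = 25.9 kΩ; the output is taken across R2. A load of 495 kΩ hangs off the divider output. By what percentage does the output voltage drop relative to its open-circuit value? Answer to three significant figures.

The divider's output (Thévenin) resistance is R1‖R2 = 7.025 kΩ.
Fractional drop under load = R_th/(R_th + R_L) = 7.025 / (7.025 + 495) = 0.01399.
So the output falls by 1.40 %.

1.40 %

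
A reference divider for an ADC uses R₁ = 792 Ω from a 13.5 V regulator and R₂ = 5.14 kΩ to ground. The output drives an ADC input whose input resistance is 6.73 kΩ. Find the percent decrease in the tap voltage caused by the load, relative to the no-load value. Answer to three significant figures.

9.25 %

Unloaded V = 13.5 × 5140/5932 = 11.698 V.
Loaded: R₂‖R_L = 2914 Ω, giving V = 13.5 × 2914/3706 = 10.615 V.
Drop = (11.698 − 10.615) / 11.698 = 9.25 %.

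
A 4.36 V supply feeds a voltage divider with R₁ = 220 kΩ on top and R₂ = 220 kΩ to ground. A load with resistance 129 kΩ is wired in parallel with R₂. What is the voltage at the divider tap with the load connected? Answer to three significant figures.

The load sits in parallel with R₂: R₂‖R_L = (220 × 129) / (220 + 129) = 81.32 kΩ.
V_out = 4.36 × 81.32 / (220 + 81.32) = 4.36 × 81.32/301.3 = 1.18 V.

V_out ≈ 1.18 V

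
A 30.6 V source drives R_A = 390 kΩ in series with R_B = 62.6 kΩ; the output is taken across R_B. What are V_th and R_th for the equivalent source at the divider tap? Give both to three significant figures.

V_th = 4.23 V, R_th = 53.9 kΩ

V_th is the open-circuit tap voltage: 30.6 × 62.6/(390 + 62.6) = 4.23 V.
With the supply zeroed, R_A and R_B appear in parallel from the tap: R_th = R_A‖R_B = (390 × 62.6)/452.6 = 53.9 kΩ.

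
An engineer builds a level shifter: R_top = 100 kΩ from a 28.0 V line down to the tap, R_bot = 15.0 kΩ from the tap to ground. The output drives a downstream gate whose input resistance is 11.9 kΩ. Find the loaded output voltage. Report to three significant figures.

V_out ≈ 1.74 V

The load sits in parallel with R_bot: R_bot‖R_L = (15.0 × 11.9) / (15.0 + 11.9) = 6.636 kΩ.
V_out = 28.0 × 6.636 / (100 + 6.636) = 28.0 × 6.636/106.6 = 1.74 V.
(Unloaded it would have been 3.65 V.)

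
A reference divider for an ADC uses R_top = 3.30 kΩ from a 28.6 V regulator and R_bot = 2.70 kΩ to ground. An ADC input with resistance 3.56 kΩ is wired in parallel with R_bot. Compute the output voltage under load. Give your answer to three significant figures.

V_out ≈ 9.08 V

The load sits in parallel with R_bot: R_bot‖R_L = (2.70 × 3.56) / (2.70 + 3.56) = 1.535 kΩ.
V_out = 28.6 × 1.535 / (3.30 + 1.535) = 28.6 × 1.535/4.835 = 9.08 V.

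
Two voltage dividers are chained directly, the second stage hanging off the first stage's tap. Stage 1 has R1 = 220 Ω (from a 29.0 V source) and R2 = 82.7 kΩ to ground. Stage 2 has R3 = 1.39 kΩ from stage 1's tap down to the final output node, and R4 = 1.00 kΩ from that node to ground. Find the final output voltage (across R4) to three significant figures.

V_out ≈ 11.1 V

Stage 2 presents R3+R4 = 2390 Ω as a load on stage 1's tap.
Stage 1's lower leg becomes R2‖(R3+R4) = 2323 Ω, so V_mid = 29.0 × 2323/2543 = 26.49 V.
Stage 2 is itself unloaded: V_out = V_mid × R4/(R3+R4) = 26.49 × 1000/2390 = 11.1 V.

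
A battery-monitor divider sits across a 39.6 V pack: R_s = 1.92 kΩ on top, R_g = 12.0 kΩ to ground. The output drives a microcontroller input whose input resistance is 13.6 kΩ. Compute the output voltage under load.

V_out ≈ 30.4 V

The load sits in parallel with R_g: R_g‖R_L = (12.0 × 13.6) / (12.0 + 13.6) = 6.375 kΩ.
V_out = 39.6 × 6.375 / (1.92 + 6.375) = 39.6 × 6.375/8.295 = 30.4 V.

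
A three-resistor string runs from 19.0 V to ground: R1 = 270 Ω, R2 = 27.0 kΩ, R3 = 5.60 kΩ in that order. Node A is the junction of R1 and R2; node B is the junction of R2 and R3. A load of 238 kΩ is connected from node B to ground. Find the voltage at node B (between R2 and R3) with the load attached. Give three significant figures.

At node B, R3 is in parallel with the load: R3‖R_L = 5471 Ω.
Below node A the resistance is R2 + (R3‖R_L) = 32470 Ω, so V_A = 19.0 × 32470/32740 = 18.84 V.
Then V_B = V_A × (R3‖R_L)/(R2 + R3‖R_L) = 18.84 × 5471/32470 = 3.18 V.

V ≈ 3.18 V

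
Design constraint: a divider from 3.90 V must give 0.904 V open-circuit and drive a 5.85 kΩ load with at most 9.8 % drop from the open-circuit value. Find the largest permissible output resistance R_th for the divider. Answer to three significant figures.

Loading drop = R_th/(R_th + R_L) ≤ 0.0980, so R_th ≤ R_L · ε/(1−ε) = 5.85 kΩ × 0.0980/0.9020 = 636 Ω.
(Any R1, R2 with R2/(R1+R2) = 0.232 and R1‖R2 ≤ 636 Ω will meet the spec.)

R_th ≤ 636 Ω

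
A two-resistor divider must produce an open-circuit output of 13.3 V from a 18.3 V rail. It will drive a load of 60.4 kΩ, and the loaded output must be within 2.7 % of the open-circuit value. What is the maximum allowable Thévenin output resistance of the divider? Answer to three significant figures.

R_th ≤ 1.68 kΩ

Loading drop = R_th/(R_th + R_L) ≤ 0.0270, so R_th ≤ R_L · ε/(1−ε) = 60.4 kΩ × 0.0270/0.9730 = 1.68 kΩ.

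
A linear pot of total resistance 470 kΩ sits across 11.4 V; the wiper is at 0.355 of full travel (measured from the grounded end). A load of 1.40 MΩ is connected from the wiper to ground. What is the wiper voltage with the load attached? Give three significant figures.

V ≈ 3.76 V

The wiper splits the pot into (1−α)R = 303.1 kΩ above and αR = 166.8 kΩ below.
Lower section ‖ load = 149.1 kΩ.
V_wiper = 11.4 × 149.1/(303.1 + 149.1) = 3.76 V.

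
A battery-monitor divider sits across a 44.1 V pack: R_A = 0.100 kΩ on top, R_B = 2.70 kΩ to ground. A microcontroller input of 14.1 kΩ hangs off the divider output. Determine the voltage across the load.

The load sits in parallel with R_B: R_B‖R_L = (2700 × 14100) / (2700 + 14100) = 2266 Ω.
V_out = 44.1 × 2266 / (100 + 2266) = 44.1 × 2266/2366 = 42.2 V.

V_out ≈ 42.2 V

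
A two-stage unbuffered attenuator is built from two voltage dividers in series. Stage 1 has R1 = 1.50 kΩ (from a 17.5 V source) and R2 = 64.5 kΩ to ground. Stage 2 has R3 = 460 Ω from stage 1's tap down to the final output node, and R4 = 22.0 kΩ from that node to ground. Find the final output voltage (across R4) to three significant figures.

Stage 2 presents R3+R4 = 22460 Ω as a load on stage 1's tap.
Stage 1's lower leg becomes R2‖(R3+R4) = 16660 Ω, so V_mid = 17.5 × 16660/18160 = 16.05 V.
Stage 2 is itself unloaded: V_out = V_mid × R4/(R3+R4) = 16.05 × 22000/22460 = 15.7 V.

V_out ≈ 15.7 V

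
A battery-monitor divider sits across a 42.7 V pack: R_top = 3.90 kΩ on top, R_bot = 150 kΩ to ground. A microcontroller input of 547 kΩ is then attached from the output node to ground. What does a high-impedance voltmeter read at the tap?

The load sits in parallel with R_bot: R_bot‖R_L = (150 × 547) / (150 + 547) = 117.7 kΩ.
V_out = 42.7 × 117.7 / (3.90 + 117.7) = 42.7 × 117.7/121.6 = 41.3 V.
(Unloaded it would have been 41.6 V.)

V_out ≈ 41.3 V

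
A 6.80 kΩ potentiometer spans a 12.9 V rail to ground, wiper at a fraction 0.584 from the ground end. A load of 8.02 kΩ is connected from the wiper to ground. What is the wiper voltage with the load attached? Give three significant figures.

V ≈ 6.25 V

The wiper splits the pot into (1−α)R = 2.829 kΩ above and αR = 3.971 kΩ below.
Lower section ‖ load = 2.656 kΩ.
V_wiper = 12.9 × 2.656/(2.829 + 2.656) = 6.25 V.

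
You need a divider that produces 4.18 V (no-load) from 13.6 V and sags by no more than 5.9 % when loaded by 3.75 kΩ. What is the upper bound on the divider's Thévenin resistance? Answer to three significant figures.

R_th ≤ 235 Ω

Loading drop = R_th/(R_th + R_L) ≤ 0.0590, so R_th ≤ R_L · ε/(1−ε) = 3.75 kΩ × 0.0590/0.9410 = 235 Ω.
(Any R1, R2 with R2/(R1+R2) = 0.307 and R1‖R2 ≤ 235 Ω will meet the spec.)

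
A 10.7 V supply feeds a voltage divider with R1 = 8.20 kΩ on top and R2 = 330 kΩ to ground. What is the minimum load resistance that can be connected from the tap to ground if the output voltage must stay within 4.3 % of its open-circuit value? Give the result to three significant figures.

Output resistance R_th = R1‖R2 = (8.20 × 330)/338.2 = 8.001 kΩ.
The fractional drop is R_th/(R_th + R_L); requiring this ≤ 0.0430 gives R_L ≥ R_th(1/0.0430 − 1) = 8.001 × 22.26 = 178 kΩ.

R_L(min) ≈ 178 kΩ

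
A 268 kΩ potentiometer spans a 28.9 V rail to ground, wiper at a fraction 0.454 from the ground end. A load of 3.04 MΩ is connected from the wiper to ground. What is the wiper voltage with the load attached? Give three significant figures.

V ≈ 12.8 V

The wiper splits the pot into (1−α)R = 146.3 kΩ above and αR = 121.7 kΩ below.
Lower section ‖ load = 117.0 kΩ.
V_wiper = 28.9 × 117.0/(146.3 + 117.0) = 12.8 V.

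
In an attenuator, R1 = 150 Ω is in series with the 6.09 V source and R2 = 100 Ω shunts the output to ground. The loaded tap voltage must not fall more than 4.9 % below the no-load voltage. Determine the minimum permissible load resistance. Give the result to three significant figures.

R_L(min) ≈ 1.16 kΩ

Output resistance R_th = R1‖R2 = (150 × 100)/250.0 = 60.00 Ω.
The fractional drop is R_th/(R_th + R_L); requiring this ≤ 0.0490 gives R_L ≥ R_th(1/0.0490 − 1) = 60.00 × 19.41 = 1.16 kΩ.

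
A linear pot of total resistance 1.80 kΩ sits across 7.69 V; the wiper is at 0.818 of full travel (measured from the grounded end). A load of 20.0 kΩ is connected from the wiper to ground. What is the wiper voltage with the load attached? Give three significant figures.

The wiper splits the pot into (1−α)R = 327.6 Ω above and αR = 1472 Ω below.
Lower section ‖ load = 1371 Ω.
V_wiper = 7.69 × 1371/(327.6 + 1371) = 6.21 V.

V ≈ 6.21 V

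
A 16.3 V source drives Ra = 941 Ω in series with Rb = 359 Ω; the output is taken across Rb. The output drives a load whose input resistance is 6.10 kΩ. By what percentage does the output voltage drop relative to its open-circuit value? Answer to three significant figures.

The divider's output (Thévenin) resistance is Ra‖Rb = 259.9 Ω.
Fractional drop under load = R_th/(R_th + R_L) = 259.9 / (259.9 + 6100) = 0.04086.
So the output falls by 4.09 %.

4.09 %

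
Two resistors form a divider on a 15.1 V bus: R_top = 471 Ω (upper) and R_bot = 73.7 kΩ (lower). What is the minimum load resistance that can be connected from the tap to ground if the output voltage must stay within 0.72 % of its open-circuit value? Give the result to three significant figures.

R_L(min) ≈ 64.5 kΩ

Output resistance R_th = R_top‖R_bot = (471 × 73700)/74170 = 468.0 Ω.
The fractional drop is R_th/(R_th + R_L); requiring this ≤ 0.00720 gives R_L ≥ R_th(1/0.00720 − 1) = 468.0 × 137.9 = 64.5 kΩ.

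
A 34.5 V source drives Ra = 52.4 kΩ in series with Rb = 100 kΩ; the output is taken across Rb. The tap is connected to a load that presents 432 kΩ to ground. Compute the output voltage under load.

V_out ≈ 21.0 V

The load sits in parallel with Rb: Rb‖R_L = (100 × 432) / (100 + 432) = 81.20 kΩ.
V_out = 34.5 × 81.20 / (52.4 + 81.20) = 34.5 × 81.20/133.6 = 21.0 V.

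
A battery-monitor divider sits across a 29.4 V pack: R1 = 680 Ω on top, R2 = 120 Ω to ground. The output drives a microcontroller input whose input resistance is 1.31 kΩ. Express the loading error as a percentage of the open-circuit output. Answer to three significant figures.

The divider's output (Thévenin) resistance is R1‖R2 = 102.0 Ω.
Fractional drop under load = R_th/(R_th + R_L) = 102.0 / (102.0 + 1310) = 0.07224.
So the output falls by 7.22 %.

7.22 %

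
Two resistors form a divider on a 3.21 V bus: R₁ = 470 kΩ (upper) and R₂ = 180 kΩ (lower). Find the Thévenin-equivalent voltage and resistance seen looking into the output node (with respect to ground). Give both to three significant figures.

V_th is the open-circuit tap voltage: 3.21 × 180/(470 + 180) = 0.889 V.
With the supply zeroed, R₁ and R₂ appear in parallel from the tap: R_th = R₁‖R₂ = (470 × 180)/650.0 = 130 kΩ.

V_th = 0.889 V, R_th = 130 kΩ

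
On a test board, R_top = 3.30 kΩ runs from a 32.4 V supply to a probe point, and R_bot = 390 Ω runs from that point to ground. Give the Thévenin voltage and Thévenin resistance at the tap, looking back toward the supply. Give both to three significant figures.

V_th is the open-circuit tap voltage: 32.4 × 390/(3300 + 390) = 3.42 V.
With the supply zeroed, R_top and R_bot appear in parallel from the tap: R_th = R_top‖R_bot = (3300 × 390)/3690 = 349 Ω.

V_th = 3.42 V, R_th = 349 Ω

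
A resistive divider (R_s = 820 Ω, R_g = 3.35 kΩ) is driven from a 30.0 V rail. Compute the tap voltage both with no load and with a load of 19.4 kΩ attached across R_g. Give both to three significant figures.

Unloaded: 24.1 V; loaded: 23.3 V

Open-circuit: V = 30.0 × 3350/(820 + 3350) = 24.1 V.
With the load, R_g becomes R_g‖R_L = 2857 Ω, so V = 30.0 × 2857/3677 = 23.3 V.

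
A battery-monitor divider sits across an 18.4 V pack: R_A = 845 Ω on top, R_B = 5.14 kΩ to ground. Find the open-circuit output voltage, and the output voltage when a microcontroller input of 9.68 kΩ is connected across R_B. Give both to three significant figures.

Open-circuit: V = 18.4 × 5140/(845 + 5140) = 15.8 V.
With the load, R_B becomes R_B‖R_L = 3357 Ω, so V = 18.4 × 3357/4202 = 14.7 V.

Unloaded: 15.8 V; loaded: 14.7 V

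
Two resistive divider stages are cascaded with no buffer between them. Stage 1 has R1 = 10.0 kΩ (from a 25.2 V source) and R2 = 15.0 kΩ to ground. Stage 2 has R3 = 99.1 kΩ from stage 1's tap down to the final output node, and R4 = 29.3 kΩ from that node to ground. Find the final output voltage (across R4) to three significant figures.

Stage 2 presents R3+R4 = 128.4 kΩ as a load on stage 1's tap.
Stage 1's lower leg becomes R2‖(R3+R4) = 13.43 kΩ, so V_mid = 25.2 × 13.43/23.43 = 14.44 V.
Stage 2 is itself unloaded: V_out = V_mid × R4/(R3+R4) = 14.44 × 29.3/128.4 = 3.30 V.

V_out ≈ 3.30 V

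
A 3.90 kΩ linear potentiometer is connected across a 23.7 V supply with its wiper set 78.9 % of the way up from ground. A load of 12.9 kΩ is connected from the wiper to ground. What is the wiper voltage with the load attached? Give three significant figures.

The wiper splits the pot into (1−α)R = 822.9 Ω above and αR = 3077 Ω below.
Lower section ‖ load = 2484 Ω.
V_wiper = 23.7 × 2484/(822.9 + 2484) = 17.8 V.

V ≈ 17.8 V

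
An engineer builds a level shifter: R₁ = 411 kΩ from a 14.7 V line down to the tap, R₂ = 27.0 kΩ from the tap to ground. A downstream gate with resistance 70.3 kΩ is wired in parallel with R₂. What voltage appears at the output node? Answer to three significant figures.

V_out ≈ 0.666 V

The load sits in parallel with R₂: R₂‖R_L = (27.0 × 70.3) / (27.0 + 70.3) = 19.51 kΩ.
V_out = 14.7 × 19.51 / (411 + 19.51) = 14.7 × 19.51/430.5 = 0.666 V.
(Unloaded it would have been 0.906 V.)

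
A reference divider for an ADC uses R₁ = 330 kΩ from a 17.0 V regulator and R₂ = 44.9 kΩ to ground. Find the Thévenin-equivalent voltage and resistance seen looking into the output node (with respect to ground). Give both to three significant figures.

V_th is the open-circuit tap voltage: 17.0 × 44.9/(330 + 44.9) = 2.04 V.
With the supply zeroed, R₁ and R₂ appear in parallel from the tap: R_th = R₁‖R₂ = (330 × 44.9)/374.9 = 39.5 kΩ.

V_th = 2.04 V, R_th = 39.5 kΩ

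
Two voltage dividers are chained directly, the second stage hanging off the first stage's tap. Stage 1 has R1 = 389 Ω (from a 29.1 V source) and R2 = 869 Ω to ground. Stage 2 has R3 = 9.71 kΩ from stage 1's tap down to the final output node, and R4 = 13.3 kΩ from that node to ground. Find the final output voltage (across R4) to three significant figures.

Stage 2 presents R3+R4 = 23010 Ω as a load on stage 1's tap.
Stage 1's lower leg becomes R2‖(R3+R4) = 837.4 Ω, so V_mid = 29.1 × 837.4/1226 = 19.87 V.
Stage 2 is itself unloaded: V_out = V_mid × R4/(R3+R4) = 19.87 × 13300/23010 = 11.5 V.

V_out ≈ 11.5 V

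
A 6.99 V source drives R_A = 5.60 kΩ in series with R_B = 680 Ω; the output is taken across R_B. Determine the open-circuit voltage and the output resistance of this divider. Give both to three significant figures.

V_th is the open-circuit tap voltage: 6.99 × 680/(5600 + 680) = 0.757 V.
With the supply zeroed, R_A and R_B appear in parallel from the tap: R_th = R_A‖R_B = (5600 × 680)/6280 = 606 Ω.

V_th = 0.757 V, R_th = 606 Ω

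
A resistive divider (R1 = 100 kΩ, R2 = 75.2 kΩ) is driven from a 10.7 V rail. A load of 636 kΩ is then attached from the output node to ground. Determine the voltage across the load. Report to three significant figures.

V_out ≈ 4.30 V

The load sits in parallel with R2: R2‖R_L = (75.2 × 636) / (75.2 + 636) = 67.25 kΩ.
V_out = 10.7 × 67.25 / (100 + 67.25) = 10.7 × 67.25/167.2 = 4.30 V.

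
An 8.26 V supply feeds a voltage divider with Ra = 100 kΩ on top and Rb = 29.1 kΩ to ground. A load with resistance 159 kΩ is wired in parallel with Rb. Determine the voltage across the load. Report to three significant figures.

V_out ≈ 1.63 V

The load sits in parallel with Rb: Rb‖R_L = (29.1 × 159) / (29.1 + 159) = 24.60 kΩ.
V_out = 8.26 × 24.60 / (100 + 24.60) = 8.26 × 24.60/124.6 = 1.63 V.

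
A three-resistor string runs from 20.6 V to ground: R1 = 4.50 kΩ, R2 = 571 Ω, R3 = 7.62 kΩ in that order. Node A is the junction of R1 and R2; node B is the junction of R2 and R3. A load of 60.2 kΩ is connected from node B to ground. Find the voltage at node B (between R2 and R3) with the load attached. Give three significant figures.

V ≈ 11.8 V

At node B, R3 is in parallel with the load: R3‖R_L = 6764 Ω.
Below node A the resistance is R2 + (R3‖R_L) = 7335 Ω, so V_A = 20.6 × 7335/11830 = 12.77 V.
Then V_B = V_A × (R3‖R_L)/(R2 + R3‖R_L) = 12.77 × 6764/7335 = 11.8 V.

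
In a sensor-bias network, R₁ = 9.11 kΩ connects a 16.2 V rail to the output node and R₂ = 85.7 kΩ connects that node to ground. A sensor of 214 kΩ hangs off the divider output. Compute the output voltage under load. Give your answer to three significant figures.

The load sits in parallel with R₂: R₂‖R_L = (85.7 × 214) / (85.7 + 214) = 61.19 kΩ.
V_out = 16.2 × 61.19 / (9.11 + 61.19) = 16.2 × 61.19/70.30 = 14.1 V.
(Unloaded it would have been 14.6 V.)

V_out ≈ 14.1 V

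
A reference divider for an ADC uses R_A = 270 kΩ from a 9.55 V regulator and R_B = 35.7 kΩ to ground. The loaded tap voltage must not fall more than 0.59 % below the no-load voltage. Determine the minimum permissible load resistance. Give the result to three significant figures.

R_L(min) ≈ 5.31 MΩ

Output resistance R_th = R_A‖R_B = (270 × 35.7)/305.7 = 31.53 kΩ.
The fractional drop is R_th/(R_th + R_L); requiring this ≤ 0.00590 gives R_L ≥ R_th(1/0.00590 − 1) = 31.53 × 168.5 = 5.31 MΩ.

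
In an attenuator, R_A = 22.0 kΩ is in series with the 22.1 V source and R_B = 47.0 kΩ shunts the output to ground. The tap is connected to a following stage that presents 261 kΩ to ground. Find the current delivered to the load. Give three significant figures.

R_B‖R_L = 39.83 kΩ; V_out = 22.1 × 39.83/61.83 = 14.24 V.
I_L = V_out / R_L = 14.24 / 261 kΩ = 0.0545 mA.

I_L ≈ 0.0545 mA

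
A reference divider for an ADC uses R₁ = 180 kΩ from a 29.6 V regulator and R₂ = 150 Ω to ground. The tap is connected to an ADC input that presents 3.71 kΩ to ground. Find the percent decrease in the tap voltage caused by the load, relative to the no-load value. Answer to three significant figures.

The divider's output (Thévenin) resistance is R₁‖R₂ = 149.9 Ω.
Fractional drop under load = R_th/(R_th + R_L) = 149.9 / (149.9 + 3710) = 0.03883.
So the output falls by 3.88 %.

3.88 %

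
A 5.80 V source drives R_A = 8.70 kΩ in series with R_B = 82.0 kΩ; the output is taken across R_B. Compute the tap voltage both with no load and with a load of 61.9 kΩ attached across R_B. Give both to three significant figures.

Open-circuit: V = 5.80 × 82.0/(8.70 + 82.0) = 5.24 V.
With the load, R_B becomes R_B‖R_L = 35.27 kΩ, so V = 5.80 × 35.27/43.97 = 4.65 V.

Unloaded: 5.24 V; loaded: 4.65 V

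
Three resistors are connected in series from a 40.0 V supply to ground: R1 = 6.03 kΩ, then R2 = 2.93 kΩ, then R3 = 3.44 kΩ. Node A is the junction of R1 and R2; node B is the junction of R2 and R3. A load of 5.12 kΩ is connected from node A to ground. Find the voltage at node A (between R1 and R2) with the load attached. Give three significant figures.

V ≈ 12.8 V

Below node A the series string R2+R3 = 6.370 kΩ sits in parallel with the 5.12 kΩ load: 2.839 kΩ.
V_A = 40.0 × 2.839/(6.03 + 2.839) = 12.8 V.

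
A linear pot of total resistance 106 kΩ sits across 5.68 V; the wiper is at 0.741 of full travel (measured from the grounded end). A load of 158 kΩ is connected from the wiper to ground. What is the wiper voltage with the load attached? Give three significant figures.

The wiper splits the pot into (1−α)R = 27.45 kΩ above and αR = 78.55 kΩ below.
Lower section ‖ load = 52.46 kΩ.
V_wiper = 5.68 × 52.46/(27.45 + 52.46) = 3.73 V.

V ≈ 3.73 V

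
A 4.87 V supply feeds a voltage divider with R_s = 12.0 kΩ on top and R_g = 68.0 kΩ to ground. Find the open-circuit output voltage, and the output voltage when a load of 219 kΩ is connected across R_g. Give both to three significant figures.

Open-circuit: V = 4.87 × 68.0/(12.0 + 68.0) = 4.14 V.
With the load, R_g becomes R_g‖R_L = 51.89 kΩ, so V = 4.87 × 51.89/63.89 = 3.96 V.

Unloaded: 4.14 V; loaded: 3.96 V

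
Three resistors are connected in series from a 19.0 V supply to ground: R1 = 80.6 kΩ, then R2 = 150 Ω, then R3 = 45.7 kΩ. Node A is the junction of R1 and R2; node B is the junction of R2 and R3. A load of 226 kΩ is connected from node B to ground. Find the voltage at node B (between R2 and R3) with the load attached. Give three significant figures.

At node B, R3 is in parallel with the load: R3‖R_L = 38010 Ω.
Below node A the resistance is R2 + (R3‖R_L) = 38160 Ω, so V_A = 19.0 × 38160/118800 = 6.105 V.
Then V_B = V_A × (R3‖R_L)/(R2 + R3‖R_L) = 6.105 × 38010/38160 = 6.08 V.

V ≈ 6.08 V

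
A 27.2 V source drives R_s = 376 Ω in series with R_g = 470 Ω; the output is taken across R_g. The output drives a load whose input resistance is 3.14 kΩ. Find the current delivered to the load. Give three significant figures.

I_L ≈ 4.51 mA

R_g‖R_L = 408.8 Ω; V_out = 27.2 × 408.8/784.8 = 14.17 V.
I_L = V_out / R_L = 14.17 / 3.14 kΩ = 4.51 mA.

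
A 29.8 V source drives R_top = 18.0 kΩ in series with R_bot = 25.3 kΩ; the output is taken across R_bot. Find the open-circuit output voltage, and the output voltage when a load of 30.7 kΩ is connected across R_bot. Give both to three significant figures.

Open-circuit: V = 29.8 × 25.3/(18.0 + 25.3) = 17.4 V.
With the load, R_bot becomes R_bot‖R_L = 13.87 kΩ, so V = 29.8 × 13.87/31.87 = 13.0 V.

Unloaded: 17.4 V; loaded: 13.0 V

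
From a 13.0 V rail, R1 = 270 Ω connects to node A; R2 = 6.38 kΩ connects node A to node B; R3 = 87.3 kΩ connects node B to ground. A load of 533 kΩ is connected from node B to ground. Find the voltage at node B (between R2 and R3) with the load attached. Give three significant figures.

V ≈ 11.9 V

At node B, R3 is in parallel with the load: R3‖R_L = 75010 Ω.
Below node A the resistance is R2 + (R3‖R_L) = 81390 Ω, so V_A = 13.0 × 81390/81660 = 12.96 V.
Then V_B = V_A × (R3‖R_L)/(R2 + R3‖R_L) = 12.96 × 75010/81390 = 11.9 V.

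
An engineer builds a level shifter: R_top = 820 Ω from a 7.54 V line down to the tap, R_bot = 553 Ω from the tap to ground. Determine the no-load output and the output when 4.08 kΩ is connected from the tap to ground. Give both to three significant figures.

Open-circuit: V = 7.54 × 553/(820 + 553) = 3.04 V.
With the load, R_bot becomes R_bot‖R_L = 487.0 Ω, so V = 7.54 × 487.0/1307 = 2.81 V.

Unloaded: 3.04 V; loaded: 2.81 V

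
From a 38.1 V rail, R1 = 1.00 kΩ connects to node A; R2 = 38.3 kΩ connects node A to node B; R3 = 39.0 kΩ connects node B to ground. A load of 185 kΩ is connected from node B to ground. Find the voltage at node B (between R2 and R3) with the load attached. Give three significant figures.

At node B, R3 is in parallel with the load: R3‖R_L = 32.21 kΩ.
Below node A the resistance is R2 + (R3‖R_L) = 70.51 kΩ, so V_A = 38.1 × 70.51/71.51 = 37.57 V.
Then V_B = V_A × (R3‖R_L)/(R2 + R3‖R_L) = 37.57 × 32.21/70.51 = 17.2 V.

V ≈ 17.2 V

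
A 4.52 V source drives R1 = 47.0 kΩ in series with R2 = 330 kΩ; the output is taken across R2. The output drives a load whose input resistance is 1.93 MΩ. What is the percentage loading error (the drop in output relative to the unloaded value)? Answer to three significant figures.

The divider's output (Thévenin) resistance is R1‖R2 = 41.14 kΩ.
Fractional drop under load = R_th/(R_th + R_L) = 41.14 / (41.14 + 1930) = 0.02087.
So the output falls by 2.09 %.

2.09 %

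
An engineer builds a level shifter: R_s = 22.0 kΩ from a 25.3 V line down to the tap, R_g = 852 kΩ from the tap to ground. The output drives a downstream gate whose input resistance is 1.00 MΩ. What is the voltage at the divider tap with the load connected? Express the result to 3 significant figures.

V_out ≈ 24.1 V

The load sits in parallel with R_g: R_g‖R_L = (852 × 1000) / (852 + 1000) = 460.0 kΩ.
V_out = 25.3 × 460.0 / (22.0 + 460.0) = 25.3 × 460.0/482.0 = 24.1 V.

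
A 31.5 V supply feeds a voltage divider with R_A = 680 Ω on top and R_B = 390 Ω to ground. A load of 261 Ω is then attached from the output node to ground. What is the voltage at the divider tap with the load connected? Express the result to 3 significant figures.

The load sits in parallel with R_B: R_B‖R_L = (390 × 261) / (390 + 261) = 156.4 Ω.
V_out = 31.5 × 156.4 / (680 + 156.4) = 31.5 × 156.4/836.4 = 5.89 V.

V_out ≈ 5.89 V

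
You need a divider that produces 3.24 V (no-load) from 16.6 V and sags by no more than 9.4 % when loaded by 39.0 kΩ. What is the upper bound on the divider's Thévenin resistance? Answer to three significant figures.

Loading drop = R_th/(R_th + R_L) ≤ 0.0940, so R_th ≤ R_L · ε/(1−ε) = 39.0 kΩ × 0.0940/0.9060 = 4.05 kΩ.

R_th ≤ 4.05 kΩ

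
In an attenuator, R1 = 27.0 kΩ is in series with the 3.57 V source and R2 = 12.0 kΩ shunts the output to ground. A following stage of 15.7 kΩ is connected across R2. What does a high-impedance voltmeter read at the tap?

The load sits in parallel with R2: R2‖R_L = (12.0 × 15.7) / (12.0 + 15.7) = 6.801 kΩ.
V_out = 3.57 × 6.801 / (27.0 + 6.801) = 3.57 × 6.801/33.80 = 0.718 V.

V_out ≈ 0.718 V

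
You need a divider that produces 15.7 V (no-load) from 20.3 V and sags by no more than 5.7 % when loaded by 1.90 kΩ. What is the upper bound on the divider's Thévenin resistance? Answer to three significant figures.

R_th ≤ 115 Ω

Loading drop = R_th/(R_th + R_L) ≤ 0.0570, so R_th ≤ R_L · ε/(1−ε) = 1.90 kΩ × 0.0570/0.9430 = 115 Ω.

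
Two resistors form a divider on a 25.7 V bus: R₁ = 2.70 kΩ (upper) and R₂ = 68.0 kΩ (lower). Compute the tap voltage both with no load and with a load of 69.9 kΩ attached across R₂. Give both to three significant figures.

Open-circuit: V = 25.7 × 68.0/(2.70 + 68.0) = 24.7 V.
With the load, R₂ becomes R₂‖R_L = 34.47 kΩ, so V = 25.7 × 34.47/37.17 = 23.8 V.

Unloaded: 24.7 V; loaded: 23.8 V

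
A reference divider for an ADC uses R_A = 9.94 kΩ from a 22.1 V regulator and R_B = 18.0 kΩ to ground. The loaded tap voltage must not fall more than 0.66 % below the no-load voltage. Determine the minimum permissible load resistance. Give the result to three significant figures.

R_L(min) ≈ 964 kΩ

Output resistance R_th = R_A‖R_B = (9.94 × 18.0)/27.94 = 6.404 kΩ.
The fractional drop is R_th/(R_th + R_L); requiring this ≤ 0.00660 gives R_L ≥ R_th(1/0.00660 − 1) = 6.404 × 150.5 = 964 kΩ.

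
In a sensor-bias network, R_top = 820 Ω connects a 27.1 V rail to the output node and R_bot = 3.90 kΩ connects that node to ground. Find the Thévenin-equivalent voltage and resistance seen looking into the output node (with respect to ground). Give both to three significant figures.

V_th = 22.4 V, R_th = 678 Ω

V_th is the open-circuit tap voltage: 27.1 × 3900/(820 + 3900) = 22.4 V.
With the supply zeroed, R_top and R_bot appear in parallel from the tap: R_th = R_top‖R_bot = (820 × 3900)/4720 = 678 Ω.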